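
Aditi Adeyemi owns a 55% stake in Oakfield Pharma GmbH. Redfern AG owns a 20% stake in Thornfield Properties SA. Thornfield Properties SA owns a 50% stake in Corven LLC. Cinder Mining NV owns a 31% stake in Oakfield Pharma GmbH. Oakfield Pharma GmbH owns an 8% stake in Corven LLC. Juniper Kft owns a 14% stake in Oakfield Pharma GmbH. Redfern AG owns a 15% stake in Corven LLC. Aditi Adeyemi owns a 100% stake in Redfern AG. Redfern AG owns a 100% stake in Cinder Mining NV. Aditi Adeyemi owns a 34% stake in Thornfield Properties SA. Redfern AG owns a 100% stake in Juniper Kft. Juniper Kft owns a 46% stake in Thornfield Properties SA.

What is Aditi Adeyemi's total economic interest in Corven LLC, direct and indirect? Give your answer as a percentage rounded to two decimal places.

Aditi reaches Corven along 7 paths.
Via Redfern: 100% × 15% = 15%.
Via Redfern → Cinder → Oakfield: 100% × 100% × 31% × 8% = 2.48%.
Via Redfern → Juniper → Oakfield: 100% × 100% × 14% × 8% = 1.12%.
Via Oakfield: 55% × 8% = 4.4%.
Via Thornfield: 34% × 50% = 17%.
Via Redfern → Juniper → Thornfield: 100% × 100% × 46% × 50% = 23%.
Via Redfern → Thornfield: 100% × 20% × 50% = 10%.
Total: 15% + 2.48% + 1.12% + 4.4% + 17% + 23% + 10% = 73%.
Rounded: 73.00%.

73.00%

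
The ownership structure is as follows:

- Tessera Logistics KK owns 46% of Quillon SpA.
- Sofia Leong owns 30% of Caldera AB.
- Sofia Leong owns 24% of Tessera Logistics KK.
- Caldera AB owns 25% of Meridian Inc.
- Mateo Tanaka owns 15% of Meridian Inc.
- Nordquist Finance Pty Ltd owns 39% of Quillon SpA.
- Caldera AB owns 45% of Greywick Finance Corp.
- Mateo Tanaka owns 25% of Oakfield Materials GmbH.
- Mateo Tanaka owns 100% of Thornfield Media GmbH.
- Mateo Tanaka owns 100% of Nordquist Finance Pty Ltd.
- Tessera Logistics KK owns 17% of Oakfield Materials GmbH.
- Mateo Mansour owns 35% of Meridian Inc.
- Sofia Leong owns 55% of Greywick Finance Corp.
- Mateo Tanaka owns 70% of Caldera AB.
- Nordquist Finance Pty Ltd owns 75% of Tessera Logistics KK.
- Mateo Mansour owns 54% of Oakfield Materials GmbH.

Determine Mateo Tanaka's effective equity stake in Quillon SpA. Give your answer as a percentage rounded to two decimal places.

Mateo Tanaka reaches Quillon along 2 paths.
Via Nordquist: 100% × 39% = 39%.
Via Nordquist → Tessera: 100% × 75% × 46% = 34.5%.
Total: 39% + 34.5% = 73.5%.
Rounded: 73.50%.

73.50%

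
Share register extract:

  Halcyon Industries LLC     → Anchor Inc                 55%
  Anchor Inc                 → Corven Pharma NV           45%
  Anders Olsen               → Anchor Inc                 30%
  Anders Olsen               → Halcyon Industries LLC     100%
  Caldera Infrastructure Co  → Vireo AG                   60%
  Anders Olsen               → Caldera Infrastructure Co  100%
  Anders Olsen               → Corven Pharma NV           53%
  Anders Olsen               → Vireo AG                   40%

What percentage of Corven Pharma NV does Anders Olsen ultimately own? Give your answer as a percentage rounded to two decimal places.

91.25%

Anders reaches Corven along 3 paths.
Direct stake: 53% = 53%.
Via Halcyon → Anchor: 100% × 55% × 45% = 24.75%.
Via Anchor: 30% × 45% = 13.5%.
Total: 53% + 24.75% + 13.5% = 91.25%.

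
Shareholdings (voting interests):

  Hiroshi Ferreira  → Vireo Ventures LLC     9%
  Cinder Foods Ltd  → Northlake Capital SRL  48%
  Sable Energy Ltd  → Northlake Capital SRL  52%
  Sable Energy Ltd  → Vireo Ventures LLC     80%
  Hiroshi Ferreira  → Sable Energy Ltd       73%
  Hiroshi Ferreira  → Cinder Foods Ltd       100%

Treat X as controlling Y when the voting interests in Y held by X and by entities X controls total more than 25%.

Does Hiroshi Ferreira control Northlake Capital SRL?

Hiroshi holds 100% of Cinder, so Hiroshi controls Cinder.
Hiroshi holds 73% of Sable, so Hiroshi controls Sable.
Cinder and Sable together hold 48% + 52% = 100% of Northlake, so Hiroshi controls Northlake.

Yes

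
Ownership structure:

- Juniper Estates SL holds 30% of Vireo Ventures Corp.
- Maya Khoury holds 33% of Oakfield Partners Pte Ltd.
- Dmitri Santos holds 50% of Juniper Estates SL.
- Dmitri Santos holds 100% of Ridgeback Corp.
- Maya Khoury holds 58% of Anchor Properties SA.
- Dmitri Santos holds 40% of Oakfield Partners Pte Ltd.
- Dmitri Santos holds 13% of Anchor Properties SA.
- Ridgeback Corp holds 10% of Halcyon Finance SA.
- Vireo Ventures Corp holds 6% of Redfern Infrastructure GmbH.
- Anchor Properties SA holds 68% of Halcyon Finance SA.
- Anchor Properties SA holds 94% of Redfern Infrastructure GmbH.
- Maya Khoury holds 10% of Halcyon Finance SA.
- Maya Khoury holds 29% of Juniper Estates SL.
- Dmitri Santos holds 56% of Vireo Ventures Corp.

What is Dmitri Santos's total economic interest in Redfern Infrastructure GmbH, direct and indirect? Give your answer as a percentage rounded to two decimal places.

16.48%

Dmitri reaches Redfern along 3 paths.
Via Anchor: 13% × 94% = 12.22%.
Via Vireo: 56% × 6% = 3.36%.
Via Juniper → Vireo: 50% × 30% × 6% = 0.9%.
Total: 12.22% + 3.36% + 0.9% = 16.48%.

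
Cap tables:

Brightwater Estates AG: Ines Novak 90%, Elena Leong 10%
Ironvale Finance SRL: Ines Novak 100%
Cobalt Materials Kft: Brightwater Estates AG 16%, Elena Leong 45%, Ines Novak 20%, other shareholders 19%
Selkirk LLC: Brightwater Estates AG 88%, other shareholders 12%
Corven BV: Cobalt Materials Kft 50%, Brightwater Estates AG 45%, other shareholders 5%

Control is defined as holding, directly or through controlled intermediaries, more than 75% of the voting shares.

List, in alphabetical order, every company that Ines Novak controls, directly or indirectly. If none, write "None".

Brightwater Estates AG, Ironvale Finance SRL, Selkirk LLC

Ines holds 90% of Brightwater, so Ines controls Brightwater.
Ines holds 100% of Ironvale, so Ines controls Ironvale.
Brightwater holds 88% of Selkirk, so Ines controls Selkirk.
No other company's threshold is met.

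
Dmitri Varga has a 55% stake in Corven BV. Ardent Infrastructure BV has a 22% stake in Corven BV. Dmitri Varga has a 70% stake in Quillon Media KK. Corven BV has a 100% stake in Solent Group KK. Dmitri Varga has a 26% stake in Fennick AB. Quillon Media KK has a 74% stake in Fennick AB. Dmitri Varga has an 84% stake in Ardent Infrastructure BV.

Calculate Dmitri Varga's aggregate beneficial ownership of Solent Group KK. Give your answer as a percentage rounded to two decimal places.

Dmitri reaches Solent along 2 paths.
Via Corven: 55% × 100% = 55%.
Via Ardent → Corven: 84% × 22% × 100% = 18.48%.
Total: 55% + 18.48% = 73.48%.

73.48%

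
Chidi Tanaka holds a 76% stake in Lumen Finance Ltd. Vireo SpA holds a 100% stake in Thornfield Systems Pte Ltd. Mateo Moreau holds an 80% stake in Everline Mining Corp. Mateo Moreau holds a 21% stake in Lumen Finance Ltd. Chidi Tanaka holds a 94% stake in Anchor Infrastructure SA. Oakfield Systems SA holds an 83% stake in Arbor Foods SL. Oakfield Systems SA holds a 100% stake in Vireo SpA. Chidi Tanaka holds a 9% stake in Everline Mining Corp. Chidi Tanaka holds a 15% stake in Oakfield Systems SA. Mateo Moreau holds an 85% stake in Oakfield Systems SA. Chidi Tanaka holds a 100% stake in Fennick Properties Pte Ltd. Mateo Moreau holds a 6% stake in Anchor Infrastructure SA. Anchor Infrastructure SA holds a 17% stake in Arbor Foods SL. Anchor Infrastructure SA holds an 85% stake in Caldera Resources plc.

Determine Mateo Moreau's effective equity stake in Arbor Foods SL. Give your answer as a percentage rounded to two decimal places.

71.57%

Mateo reaches Arbor along 2 paths.
Via Oakfield: 85% × 83% = 70.55%.
Via Anchor: 6% × 17% = 1.02%.
Total: 70.55% + 1.02% = 71.57%.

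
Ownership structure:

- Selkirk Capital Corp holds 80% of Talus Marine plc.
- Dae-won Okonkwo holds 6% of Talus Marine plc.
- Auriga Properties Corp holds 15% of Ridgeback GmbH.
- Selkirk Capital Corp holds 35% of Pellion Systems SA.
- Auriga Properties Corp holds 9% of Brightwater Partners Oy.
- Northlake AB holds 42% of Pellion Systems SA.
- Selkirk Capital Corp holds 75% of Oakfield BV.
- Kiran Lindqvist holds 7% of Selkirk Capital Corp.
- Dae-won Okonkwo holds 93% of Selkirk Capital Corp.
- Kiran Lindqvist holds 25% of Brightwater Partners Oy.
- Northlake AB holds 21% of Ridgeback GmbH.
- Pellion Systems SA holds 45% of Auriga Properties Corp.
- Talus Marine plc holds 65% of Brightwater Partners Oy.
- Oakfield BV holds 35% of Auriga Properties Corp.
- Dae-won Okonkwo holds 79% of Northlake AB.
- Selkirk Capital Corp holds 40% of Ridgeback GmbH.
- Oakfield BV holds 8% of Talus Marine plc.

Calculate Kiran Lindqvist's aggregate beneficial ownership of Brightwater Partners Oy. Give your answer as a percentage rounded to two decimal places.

29.18%

Kiran reaches Brightwater along 5 paths.
Via Selkirk → Oakfield → Talus: 7% × 75% × 8% × 65% = 0.273%.
Via Selkirk → Talus: 7% × 80% × 65% = 3.64%.
Direct stake: 25% = 25%.
Via Selkirk → Oakfield → Auriga: 7% × 75% × 35% × 9% = 0.165375%.
Via Selkirk → Pellion → Auriga: 7% × 35% × 45% × 9% = 0.099225%.
Total: 0.273% + 3.64% + 25% + 0.165375% + 0.099225% = 29.1776%.
Rounded: 29.18%.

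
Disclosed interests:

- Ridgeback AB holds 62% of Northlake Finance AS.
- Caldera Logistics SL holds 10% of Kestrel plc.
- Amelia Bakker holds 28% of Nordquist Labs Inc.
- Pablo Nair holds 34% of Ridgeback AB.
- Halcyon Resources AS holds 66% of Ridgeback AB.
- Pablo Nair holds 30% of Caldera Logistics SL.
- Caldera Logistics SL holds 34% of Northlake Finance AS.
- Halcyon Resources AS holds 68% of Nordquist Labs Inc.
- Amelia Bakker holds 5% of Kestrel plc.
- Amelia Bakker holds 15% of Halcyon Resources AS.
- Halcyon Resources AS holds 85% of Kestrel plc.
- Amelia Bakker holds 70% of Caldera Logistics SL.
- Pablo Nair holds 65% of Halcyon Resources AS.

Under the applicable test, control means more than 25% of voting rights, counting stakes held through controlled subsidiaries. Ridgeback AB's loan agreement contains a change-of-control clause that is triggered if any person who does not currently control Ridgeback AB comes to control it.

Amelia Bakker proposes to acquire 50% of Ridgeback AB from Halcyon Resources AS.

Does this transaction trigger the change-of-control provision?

The purchase adds only to Amelia's holdings (Halcyon's stake shrinks), so Amelia is the only person who could newly come to control Ridgeback.
Amelia holds 70% of Caldera, so Amelia controls Caldera.
Caldera holds 34% of Northlake, so Amelia controls Northlake.
Amelia holds 28% of Nordquist, so Amelia controls Nordquist.
Neither Amelia nor any entity Amelia controls holds any voting interest in Ridgeback.
So before the transaction, Amelia does not control Ridgeback.
After the purchase, Amelia holds 50% of Ridgeback directly, and Halcyon's stake falls to 16%.
Amelia holds 50% of Ridgeback, so Amelia controls Ridgeback.
Amelia did not control Ridgeback before and does after, so the clause is triggered.

Yes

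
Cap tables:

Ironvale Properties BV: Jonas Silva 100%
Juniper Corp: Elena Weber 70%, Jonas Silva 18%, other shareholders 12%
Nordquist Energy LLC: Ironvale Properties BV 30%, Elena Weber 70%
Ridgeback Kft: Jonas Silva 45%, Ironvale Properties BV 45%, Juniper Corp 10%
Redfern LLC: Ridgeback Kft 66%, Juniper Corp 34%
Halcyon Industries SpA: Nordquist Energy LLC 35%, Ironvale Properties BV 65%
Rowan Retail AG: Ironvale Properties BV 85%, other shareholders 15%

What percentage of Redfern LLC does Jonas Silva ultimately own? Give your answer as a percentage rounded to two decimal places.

Jonas reaches Redfern along 4 paths.
Via Ridgeback: 45% × 66% = 29.7%.
Via Ironvale → Ridgeback: 100% × 45% × 66% = 29.7%.
Via Juniper → Ridgeback: 18% × 10% × 66% = 1.188%.
Via Juniper: 18% × 34% = 6.12%.
Total: 29.7% + 29.7% + 1.188% + 6.12% = 66.708%.
Rounded: 66.71%.

66.71%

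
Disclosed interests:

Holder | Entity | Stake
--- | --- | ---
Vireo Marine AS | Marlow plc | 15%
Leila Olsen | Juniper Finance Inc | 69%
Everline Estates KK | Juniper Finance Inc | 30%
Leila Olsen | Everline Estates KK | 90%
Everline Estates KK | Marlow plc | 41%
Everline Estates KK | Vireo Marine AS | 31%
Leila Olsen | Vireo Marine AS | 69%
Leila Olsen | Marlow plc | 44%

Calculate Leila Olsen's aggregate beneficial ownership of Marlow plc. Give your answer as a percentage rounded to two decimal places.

95.44%

Leila reaches Marlow along 4 paths.
Direct stake: 44% = 44%.
Via Everline: 90% × 41% = 36.9%.
Via Vireo: 69% × 15% = 10.35%.
Via Everline → Vireo: 90% × 31% × 15% = 4.185%.
Total: 44% + 36.9% + 10.35% + 4.185% = 95.435%.
Rounded: 95.44%.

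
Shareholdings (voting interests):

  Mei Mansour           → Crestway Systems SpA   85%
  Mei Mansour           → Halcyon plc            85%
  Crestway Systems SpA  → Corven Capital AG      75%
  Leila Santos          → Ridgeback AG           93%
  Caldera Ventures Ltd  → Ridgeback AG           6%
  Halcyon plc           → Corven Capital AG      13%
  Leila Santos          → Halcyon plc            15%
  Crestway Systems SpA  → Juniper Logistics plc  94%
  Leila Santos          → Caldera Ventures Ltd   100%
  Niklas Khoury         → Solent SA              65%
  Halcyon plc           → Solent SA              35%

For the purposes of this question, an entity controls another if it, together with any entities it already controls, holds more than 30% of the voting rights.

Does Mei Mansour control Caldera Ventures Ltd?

Mei holds 85% of Halcyon, so Mei controls Halcyon.
Halcyon holds 35% of Solent, so Mei controls Solent.
Mei holds 85% of Crestway, so Mei controls Crestway.
Crestway holds 94% of Juniper, so Mei controls Juniper.
Crestway and Halcyon together hold 75% + 13% = 88% of Corven, so Mei controls Corven.
Neither Mei nor any entity Mei controls holds any voting interest in Caldera.
So Mei does not control Caldera.

No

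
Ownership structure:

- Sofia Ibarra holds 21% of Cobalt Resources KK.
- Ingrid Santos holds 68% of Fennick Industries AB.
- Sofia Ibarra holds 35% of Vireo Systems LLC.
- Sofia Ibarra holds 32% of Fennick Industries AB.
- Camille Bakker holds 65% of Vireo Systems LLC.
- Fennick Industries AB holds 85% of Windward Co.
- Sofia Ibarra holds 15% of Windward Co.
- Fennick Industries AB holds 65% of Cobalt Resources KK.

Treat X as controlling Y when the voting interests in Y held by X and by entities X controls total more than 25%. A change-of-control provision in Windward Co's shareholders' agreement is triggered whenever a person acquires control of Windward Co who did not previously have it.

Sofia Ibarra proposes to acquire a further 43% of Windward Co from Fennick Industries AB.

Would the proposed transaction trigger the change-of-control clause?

The purchase adds only to Sofia's holdings (Fennick's stake shrinks), so Sofia is the only person who could newly come to control Windward.
Sofia holds 32% of Fennick, so Sofia controls Fennick.
Sofia and Fennick together hold 15% + 85% = 100% of Windward, so Sofia controls Windward.
So Sofia already controls Windward before the transaction.
After the purchase, Sofia's direct stake in Windward rises to 15% + 43% = 58%, and Fennick's stake falls to 42%.
Sofia controlled Windward already, so this is not a new person acquiring control; every other person's position is unchanged or reduced.
No new person acquires control, so the clause is not triggered.

No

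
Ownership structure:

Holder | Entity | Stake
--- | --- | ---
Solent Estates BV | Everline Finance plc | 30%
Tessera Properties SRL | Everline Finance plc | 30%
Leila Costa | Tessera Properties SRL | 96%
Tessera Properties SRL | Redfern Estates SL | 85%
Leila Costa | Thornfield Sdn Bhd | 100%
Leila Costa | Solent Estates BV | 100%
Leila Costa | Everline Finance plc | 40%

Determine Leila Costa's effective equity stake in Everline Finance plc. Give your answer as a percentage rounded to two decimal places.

Leila reaches Everline along 3 paths.
Via Tessera: 96% × 30% = 28.8%.
Direct stake: 40% = 40%.
Via Solent: 100% × 30% = 30%.
Total: 28.8% + 40% + 30% = 98.8%.
Rounded: 98.80%.

98.80%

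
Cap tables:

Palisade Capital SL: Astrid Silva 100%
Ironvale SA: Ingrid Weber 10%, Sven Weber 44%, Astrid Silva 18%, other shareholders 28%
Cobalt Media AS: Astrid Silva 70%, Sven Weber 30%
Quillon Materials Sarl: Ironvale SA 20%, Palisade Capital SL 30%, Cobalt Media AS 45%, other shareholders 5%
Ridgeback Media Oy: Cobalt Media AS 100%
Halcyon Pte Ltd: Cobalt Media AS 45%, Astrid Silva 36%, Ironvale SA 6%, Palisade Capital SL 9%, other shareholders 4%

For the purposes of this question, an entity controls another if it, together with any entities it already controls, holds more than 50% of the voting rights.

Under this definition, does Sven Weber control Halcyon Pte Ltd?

No

Sven's largest direct stake is 44% in Ironvale, which does not meet the threshold, so Sven controls no company.
Neither Sven nor any entity Sven controls holds any voting interest in Halcyon.
So Sven does not control Halcyon.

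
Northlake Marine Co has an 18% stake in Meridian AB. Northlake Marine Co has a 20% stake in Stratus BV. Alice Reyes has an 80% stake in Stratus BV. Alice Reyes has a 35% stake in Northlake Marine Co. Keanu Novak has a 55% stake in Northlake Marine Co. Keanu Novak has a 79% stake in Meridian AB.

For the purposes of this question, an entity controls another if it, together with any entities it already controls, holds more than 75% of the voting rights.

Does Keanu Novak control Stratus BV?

Keanu holds 79% of Meridian, so Keanu controls Meridian.
Neither Keanu nor any entity Keanu controls holds any voting interest in Stratus.
So Keanu does not control Stratus.

No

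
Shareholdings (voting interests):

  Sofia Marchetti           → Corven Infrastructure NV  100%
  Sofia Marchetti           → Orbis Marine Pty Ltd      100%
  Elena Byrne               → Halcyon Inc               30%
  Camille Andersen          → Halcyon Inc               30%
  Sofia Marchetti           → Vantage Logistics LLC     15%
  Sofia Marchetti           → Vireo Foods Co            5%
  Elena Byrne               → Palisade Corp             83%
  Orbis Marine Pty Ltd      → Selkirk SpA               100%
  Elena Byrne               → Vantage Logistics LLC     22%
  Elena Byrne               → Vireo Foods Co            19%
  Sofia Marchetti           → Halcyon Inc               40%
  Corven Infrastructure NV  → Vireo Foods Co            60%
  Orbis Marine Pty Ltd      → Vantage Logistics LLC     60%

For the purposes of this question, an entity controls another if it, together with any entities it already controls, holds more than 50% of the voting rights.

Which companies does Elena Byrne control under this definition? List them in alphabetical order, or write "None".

Elena holds 83% of Palisade, so Elena controls Palisade.
No other company's threshold is met.

Palisade Corp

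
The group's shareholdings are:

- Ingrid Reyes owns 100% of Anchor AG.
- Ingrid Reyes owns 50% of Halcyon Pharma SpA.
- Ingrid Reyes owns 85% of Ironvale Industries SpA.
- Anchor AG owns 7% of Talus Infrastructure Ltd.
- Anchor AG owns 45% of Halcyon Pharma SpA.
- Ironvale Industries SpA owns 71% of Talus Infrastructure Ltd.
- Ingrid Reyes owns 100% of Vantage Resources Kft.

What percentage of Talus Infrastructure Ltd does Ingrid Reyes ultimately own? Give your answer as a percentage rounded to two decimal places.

67.35%

Ingrid reaches Talus along 2 paths.
Via Anchor: 100% × 7% = 7%.
Via Ironvale: 85% × 71% = 60.35%.
Total: 7% + 60.35% = 67.35%.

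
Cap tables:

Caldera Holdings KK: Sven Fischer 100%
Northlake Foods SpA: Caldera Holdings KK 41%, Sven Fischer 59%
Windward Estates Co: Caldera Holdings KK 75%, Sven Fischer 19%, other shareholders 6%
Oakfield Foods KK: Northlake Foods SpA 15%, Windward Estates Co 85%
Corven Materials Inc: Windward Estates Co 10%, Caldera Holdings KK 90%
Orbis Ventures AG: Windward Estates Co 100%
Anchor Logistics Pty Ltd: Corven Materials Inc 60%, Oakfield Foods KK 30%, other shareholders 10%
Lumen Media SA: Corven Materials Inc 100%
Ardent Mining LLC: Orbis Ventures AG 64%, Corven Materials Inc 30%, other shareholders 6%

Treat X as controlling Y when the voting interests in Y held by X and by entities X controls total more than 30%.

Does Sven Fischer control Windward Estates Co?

Yes

Sven holds 100% of Caldera, so Sven controls Caldera.
Caldera and Sven together hold 75% + 19% = 94% of Windward, so Sven controls Windward.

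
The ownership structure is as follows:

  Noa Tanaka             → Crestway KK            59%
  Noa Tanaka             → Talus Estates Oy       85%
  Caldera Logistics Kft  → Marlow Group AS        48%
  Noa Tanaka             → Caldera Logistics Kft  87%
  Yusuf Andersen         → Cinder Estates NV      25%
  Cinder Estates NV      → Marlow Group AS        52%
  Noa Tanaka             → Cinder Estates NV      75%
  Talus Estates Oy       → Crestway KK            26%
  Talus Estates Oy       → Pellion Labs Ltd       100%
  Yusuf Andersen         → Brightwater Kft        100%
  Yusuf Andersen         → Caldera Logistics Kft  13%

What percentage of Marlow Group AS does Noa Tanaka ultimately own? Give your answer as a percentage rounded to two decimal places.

80.76%

Noa reaches Marlow along 2 paths.
Via Cinder: 75% × 52% = 39%.
Via Caldera: 87% × 48% = 41.76%.
Total: 39% + 41.76% = 80.76%.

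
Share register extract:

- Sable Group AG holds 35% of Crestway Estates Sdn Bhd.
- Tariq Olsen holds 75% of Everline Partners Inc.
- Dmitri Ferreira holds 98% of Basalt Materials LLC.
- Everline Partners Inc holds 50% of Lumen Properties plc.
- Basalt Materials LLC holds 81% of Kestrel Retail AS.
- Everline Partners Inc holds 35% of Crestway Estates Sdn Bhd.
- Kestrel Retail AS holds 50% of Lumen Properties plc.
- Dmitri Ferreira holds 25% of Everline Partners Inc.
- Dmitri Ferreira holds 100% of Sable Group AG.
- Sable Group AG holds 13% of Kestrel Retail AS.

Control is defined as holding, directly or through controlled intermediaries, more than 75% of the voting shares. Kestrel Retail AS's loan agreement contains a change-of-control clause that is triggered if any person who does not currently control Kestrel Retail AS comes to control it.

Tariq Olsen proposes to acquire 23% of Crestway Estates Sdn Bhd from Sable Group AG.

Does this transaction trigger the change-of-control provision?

No

The purchase adds only to Tariq's holdings (Sable's stake shrinks), so Tariq is the only person who could newly come to control Kestrel.
Tariq's largest direct stake is 75% in Everline, which does not meet the threshold, so Tariq controls no company.
Neither Tariq nor any entity Tariq controls holds any voting interest in Kestrel.
So before the transaction, Tariq does not control Kestrel.
After the purchase, Tariq holds 23% of Crestway directly, and Sable's stake falls to 12%.
Tariq's side now holds 23% of Crestway, not > 75%, so Tariq still does not control Crestway.
After the transaction, neither Tariq nor any entity Tariq controls holds a voting interest in Kestrel, so Tariq still does not control it.
No new person acquires control, so the clause is not triggered.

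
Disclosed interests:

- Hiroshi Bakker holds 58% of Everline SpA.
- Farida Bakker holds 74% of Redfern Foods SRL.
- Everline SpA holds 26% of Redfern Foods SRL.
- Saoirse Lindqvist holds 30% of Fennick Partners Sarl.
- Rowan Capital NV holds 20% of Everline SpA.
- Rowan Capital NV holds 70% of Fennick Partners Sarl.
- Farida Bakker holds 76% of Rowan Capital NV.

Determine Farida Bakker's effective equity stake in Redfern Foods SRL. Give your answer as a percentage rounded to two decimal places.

77.95%

Farida reaches Redfern along 2 paths.
Direct stake: 74% = 74%.
Via Rowan → Everline: 76% × 20% × 26% = 3.952%.
Total: 74% + 3.952% = 77.952%.
Rounded: 77.95%.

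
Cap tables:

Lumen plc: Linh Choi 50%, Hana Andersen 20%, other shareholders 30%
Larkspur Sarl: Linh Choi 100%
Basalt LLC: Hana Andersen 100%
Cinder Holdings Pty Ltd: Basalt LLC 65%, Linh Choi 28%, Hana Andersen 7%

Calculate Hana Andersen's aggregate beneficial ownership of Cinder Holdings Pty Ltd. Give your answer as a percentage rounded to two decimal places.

72.00%

Hana reaches Cinder along 2 paths.
Via Basalt: 100% × 65% = 65%.
Direct stake: 7% = 7%.
Total: 65% + 7% = 72%.
Rounded: 72.00%.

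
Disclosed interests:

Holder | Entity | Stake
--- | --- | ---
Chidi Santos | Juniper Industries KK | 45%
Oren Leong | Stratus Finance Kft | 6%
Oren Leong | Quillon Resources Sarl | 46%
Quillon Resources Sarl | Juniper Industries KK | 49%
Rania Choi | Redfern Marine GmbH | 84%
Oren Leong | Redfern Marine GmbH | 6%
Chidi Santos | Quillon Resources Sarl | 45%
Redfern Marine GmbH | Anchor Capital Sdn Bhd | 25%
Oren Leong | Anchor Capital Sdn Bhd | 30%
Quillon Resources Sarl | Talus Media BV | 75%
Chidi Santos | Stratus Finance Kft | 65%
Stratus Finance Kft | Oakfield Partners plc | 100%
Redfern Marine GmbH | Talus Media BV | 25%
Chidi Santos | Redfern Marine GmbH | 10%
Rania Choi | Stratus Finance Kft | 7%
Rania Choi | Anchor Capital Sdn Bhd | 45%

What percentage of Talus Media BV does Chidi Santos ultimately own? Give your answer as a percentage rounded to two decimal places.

36.25%

Chidi reaches Talus along 2 paths.
Via Quillon: 45% × 75% = 33.75%.
Via Redfern: 10% × 25% = 2.5%.
Total: 33.75% + 2.5% = 36.25%.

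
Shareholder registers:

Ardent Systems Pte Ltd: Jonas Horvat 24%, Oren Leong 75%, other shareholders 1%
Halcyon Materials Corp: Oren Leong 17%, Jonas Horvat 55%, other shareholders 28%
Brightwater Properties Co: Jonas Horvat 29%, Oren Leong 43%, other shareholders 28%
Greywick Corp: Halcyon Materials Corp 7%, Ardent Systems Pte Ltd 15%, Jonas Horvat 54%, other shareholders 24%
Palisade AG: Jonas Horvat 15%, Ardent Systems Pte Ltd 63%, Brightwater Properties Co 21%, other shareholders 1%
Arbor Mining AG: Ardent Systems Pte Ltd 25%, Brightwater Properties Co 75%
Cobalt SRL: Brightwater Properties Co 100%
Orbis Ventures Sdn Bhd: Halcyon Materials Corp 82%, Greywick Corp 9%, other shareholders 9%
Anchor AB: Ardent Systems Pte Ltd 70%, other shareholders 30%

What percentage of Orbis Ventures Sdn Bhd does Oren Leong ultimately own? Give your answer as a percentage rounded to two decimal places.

Oren reaches Orbis along 3 paths.
Via Halcyon: 17% × 82% = 13.94%.
Via Halcyon → Greywick: 17% × 7% × 9% = 0.1071%.
Via Ardent → Greywick: 75% × 15% × 9% = 1.0125%.
Total: 13.94% + 0.1071% + 1.0125% = 15.0596%.
Rounded: 15.06%.

15.06%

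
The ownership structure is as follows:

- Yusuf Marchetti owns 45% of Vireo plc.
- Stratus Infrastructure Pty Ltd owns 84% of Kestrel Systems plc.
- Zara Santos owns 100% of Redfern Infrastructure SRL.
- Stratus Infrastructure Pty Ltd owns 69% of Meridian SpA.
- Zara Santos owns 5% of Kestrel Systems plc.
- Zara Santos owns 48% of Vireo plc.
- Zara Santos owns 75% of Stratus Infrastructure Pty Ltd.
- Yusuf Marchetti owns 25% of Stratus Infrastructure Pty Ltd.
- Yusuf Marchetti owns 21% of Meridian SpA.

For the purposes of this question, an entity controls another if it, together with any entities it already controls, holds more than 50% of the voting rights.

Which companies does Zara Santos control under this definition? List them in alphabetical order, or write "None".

Kestrel Systems plc, Meridian SpA, Redfern Infrastructure SRL, Stratus Infrastructure Pty Ltd

Zara holds 75% of Stratus, so Zara controls Stratus.
Zara holds 100% of Redfern, so Zara controls Redfern.
Stratus holds 69% of Meridian, so Zara controls Meridian.
Stratus and Zara together hold 84% + 5% = 89% of Kestrel, so Zara controls Kestrel.
No other company's threshold is met.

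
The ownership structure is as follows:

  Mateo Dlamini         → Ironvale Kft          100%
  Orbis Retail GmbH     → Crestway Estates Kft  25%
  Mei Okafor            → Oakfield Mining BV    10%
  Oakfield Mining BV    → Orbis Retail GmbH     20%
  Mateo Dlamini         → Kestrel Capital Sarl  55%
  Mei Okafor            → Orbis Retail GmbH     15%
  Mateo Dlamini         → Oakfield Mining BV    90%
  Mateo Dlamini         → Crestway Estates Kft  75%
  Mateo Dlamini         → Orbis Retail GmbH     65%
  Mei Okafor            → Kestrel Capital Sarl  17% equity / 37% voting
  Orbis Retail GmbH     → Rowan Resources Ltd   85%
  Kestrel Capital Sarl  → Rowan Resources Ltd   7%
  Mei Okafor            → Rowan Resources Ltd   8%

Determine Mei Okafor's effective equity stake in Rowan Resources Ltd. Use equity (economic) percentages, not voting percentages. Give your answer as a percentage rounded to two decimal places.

Mei reaches Rowan along 4 paths.
Via Orbis: 15% × 85% = 12.75%.
Via Oakfield → Orbis: 10% × 20% × 85% = 1.7%.
Via Kestrel: 17% × 7% = 1.19%.
Direct stake: 8% = 8%.
Total: 12.75% + 1.7% + 1.19% + 8% = 23.64%.

23.64%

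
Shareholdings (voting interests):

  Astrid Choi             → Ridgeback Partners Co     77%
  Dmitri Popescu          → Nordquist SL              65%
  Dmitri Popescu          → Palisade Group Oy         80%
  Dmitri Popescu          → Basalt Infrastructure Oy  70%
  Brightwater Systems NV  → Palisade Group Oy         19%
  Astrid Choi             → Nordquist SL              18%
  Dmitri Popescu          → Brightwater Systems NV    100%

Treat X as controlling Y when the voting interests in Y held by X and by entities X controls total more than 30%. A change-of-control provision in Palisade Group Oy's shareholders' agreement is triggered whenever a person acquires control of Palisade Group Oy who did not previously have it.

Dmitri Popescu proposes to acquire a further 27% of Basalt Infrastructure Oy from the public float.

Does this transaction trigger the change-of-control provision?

No

The purchase changes only Dmitri's holdings, so Dmitri is the only person who could newly come to control Palisade.
Dmitri holds 100% of Brightwater, so Dmitri controls Brightwater.
Brightwater and Dmitri together hold 19% + 80% = 99% of Palisade, so Dmitri controls Palisade.
So Dmitri already controls Palisade before the transaction.
After the purchase, Dmitri's direct stake in Basalt rises to 70% + 27% = 97%.
Dmitri controlled Palisade already, so this is not a new person acquiring control; every other person's position is unchanged or reduced.
No new person acquires control, so the clause is not triggered.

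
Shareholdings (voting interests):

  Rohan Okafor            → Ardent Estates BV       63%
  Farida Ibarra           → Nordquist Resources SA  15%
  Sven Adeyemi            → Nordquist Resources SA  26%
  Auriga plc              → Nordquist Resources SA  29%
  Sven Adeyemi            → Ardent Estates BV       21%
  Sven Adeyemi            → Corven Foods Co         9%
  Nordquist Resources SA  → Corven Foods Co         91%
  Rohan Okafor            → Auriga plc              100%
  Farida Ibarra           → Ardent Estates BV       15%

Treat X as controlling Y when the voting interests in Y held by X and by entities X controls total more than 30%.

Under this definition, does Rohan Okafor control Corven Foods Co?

No

Rohan holds 63% of Ardent, so Rohan controls Ardent.
Rohan holds 100% of Auriga, so Rohan controls Auriga.
Neither Rohan nor any entity Rohan controls holds any voting interest in Corven.
So Rohan does not control Corven.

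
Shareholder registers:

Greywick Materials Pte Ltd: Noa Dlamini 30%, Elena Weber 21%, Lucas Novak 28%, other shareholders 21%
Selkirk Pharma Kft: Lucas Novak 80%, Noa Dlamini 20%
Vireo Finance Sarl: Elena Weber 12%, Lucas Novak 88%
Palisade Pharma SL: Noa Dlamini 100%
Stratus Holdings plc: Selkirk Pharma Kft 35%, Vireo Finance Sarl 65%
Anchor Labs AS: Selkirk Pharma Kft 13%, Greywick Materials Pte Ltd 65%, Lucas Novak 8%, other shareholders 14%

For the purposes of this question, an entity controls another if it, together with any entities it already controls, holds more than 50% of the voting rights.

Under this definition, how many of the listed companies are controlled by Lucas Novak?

3

Lucas holds 80% of Selkirk, so Lucas controls Selkirk.
Lucas holds 88% of Vireo, so Lucas controls Vireo.
Selkirk and Vireo together hold 35% + 65% = 100% of Stratus, so Lucas controls Stratus.
No other company's threshold is met.
Lucas controls 3 companies.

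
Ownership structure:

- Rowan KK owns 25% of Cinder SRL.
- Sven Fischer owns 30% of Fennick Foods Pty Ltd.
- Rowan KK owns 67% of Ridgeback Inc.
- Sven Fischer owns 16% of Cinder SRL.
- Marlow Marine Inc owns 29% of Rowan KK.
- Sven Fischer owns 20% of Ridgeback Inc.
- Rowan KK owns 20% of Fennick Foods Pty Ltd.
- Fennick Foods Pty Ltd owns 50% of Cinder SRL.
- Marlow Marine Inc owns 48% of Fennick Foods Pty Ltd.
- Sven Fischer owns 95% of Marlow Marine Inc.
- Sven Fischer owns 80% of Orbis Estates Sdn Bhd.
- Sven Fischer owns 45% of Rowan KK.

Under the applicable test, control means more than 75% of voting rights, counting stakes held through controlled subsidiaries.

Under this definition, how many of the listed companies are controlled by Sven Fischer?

Sven holds 95% of Marlow, so Sven controls Marlow.
Sven holds 80% of Orbis, so Sven controls Orbis.
Sven and Marlow together hold 30% + 48% = 78% of Fennick, so Sven controls Fennick.
No other company's threshold is met.
Sven controls 3 companies.

3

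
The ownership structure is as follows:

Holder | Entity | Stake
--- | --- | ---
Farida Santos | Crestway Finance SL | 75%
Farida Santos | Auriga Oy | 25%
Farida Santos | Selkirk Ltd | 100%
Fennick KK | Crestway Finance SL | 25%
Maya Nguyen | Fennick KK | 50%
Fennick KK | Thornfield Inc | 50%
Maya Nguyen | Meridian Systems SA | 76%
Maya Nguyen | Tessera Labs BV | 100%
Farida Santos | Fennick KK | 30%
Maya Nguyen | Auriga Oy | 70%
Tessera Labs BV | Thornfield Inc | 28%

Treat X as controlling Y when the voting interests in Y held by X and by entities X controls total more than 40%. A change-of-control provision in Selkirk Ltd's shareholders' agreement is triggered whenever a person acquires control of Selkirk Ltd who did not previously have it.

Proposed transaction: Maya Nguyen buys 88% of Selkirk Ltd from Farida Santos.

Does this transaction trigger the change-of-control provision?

Yes

The purchase adds only to Maya's holdings (Farida's stake shrinks), so Maya is the only person who could newly come to control Selkirk.
Maya holds 100% of Tessera, so Maya controls Tessera.
Maya holds 50% of Fennick, so Maya controls Fennick.
Maya holds 76% of Meridian, so Maya controls Meridian.
Tessera and Fennick together hold 28% + 50% = 78% of Thornfield, so Maya controls Thornfield.
Maya holds 70% of Auriga, so Maya controls Auriga.
Neither Maya nor any entity Maya controls holds any voting interest in Selkirk.
So before the transaction, Maya does not control Selkirk.
After the purchase, Maya holds 88% of Selkirk directly, and Farida's stake falls to 12%.
Maya holds 88% of Selkirk, so Maya controls Selkirk.
Maya did not control Selkirk before and does after, so the clause is triggered.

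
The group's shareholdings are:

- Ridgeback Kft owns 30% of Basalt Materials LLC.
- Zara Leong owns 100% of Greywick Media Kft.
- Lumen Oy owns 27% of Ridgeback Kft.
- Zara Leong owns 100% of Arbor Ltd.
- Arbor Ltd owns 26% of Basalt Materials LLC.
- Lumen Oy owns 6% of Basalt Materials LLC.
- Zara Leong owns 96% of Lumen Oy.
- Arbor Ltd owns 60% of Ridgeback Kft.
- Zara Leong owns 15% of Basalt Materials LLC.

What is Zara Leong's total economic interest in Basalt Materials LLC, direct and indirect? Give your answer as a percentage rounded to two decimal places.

Zara reaches Basalt along 5 paths.
Via Arbor → Ridgeback: 100% × 60% × 30% = 18%.
Via Lumen → Ridgeback: 96% × 27% × 30% = 7.776%.
Direct stake: 15% = 15%.
Via Arbor: 100% × 26% = 26%.
Via Lumen: 96% × 6% = 5.76%.
Total: 18% + 7.776% + 15% + 26% + 5.76% = 72.536%.
Rounded: 72.54%.

72.54%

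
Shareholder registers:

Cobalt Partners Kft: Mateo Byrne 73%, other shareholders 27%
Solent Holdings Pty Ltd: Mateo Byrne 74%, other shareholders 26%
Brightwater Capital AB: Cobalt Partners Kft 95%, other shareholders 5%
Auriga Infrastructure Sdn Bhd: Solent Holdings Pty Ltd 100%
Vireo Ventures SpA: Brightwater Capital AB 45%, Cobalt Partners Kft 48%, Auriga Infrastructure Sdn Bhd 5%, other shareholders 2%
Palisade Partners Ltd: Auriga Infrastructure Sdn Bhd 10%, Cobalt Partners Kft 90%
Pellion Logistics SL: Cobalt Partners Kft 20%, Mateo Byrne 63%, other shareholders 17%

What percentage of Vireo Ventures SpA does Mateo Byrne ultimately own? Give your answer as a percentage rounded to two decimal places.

69.95%

Mateo reaches Vireo along 3 paths.
Via Cobalt → Brightwater: 73% × 95% × 45% = 31.2075%.
Via Cobalt: 73% × 48% = 35.04%.
Via Solent → Auriga: 74% × 100% × 5% = 3.7%.
Total: 31.2075% + 35.04% + 3.7% = 69.9475%.
Rounded: 69.95%.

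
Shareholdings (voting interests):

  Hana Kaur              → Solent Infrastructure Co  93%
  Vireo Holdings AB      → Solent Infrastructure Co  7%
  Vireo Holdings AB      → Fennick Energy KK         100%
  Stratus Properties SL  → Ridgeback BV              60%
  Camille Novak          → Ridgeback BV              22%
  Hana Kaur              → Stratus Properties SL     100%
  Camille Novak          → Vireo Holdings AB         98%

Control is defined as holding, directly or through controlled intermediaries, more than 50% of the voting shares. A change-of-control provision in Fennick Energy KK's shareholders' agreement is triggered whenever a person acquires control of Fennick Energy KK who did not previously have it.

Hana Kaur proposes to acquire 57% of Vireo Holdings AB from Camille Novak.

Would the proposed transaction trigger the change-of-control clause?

The purchase adds only to Hana's holdings (Camille's stake shrinks), so Hana is the only person who could newly come to control Fennick.
Hana holds 100% of Stratus, so Hana controls Stratus.
Stratus holds 60% of Ridgeback, so Hana controls Ridgeback.
Hana holds 93% of Solent, so Hana controls Solent.
Neither Hana nor any entity Hana controls holds any voting interest in Fennick.
So before the transaction, Hana does not control Fennick.
After the purchase, Hana holds 57% of Vireo directly, and Camille's stake falls to 41%.
Hana holds 57% of Vireo, so Hana controls Vireo.
Vireo holds 100% of Fennick, so Hana controls Fennick.
Hana did not control Fennick before and does after, so the clause is triggered.

Yes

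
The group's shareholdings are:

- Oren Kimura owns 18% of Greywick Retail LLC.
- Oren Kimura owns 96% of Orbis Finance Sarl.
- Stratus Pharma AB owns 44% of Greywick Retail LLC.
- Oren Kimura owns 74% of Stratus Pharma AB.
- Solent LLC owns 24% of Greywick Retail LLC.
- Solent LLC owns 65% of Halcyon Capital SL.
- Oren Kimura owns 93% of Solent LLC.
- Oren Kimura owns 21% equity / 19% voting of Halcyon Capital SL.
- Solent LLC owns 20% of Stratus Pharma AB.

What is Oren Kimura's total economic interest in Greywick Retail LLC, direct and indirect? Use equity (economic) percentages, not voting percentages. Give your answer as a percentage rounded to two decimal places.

81.06%

Oren reaches Greywick along 4 paths.
Via Solent: 93% × 24% = 22.32%.
Direct stake: 18% = 18%.
Via Stratus: 74% × 44% = 32.56%.
Via Solent → Stratus: 93% × 20% × 44% = 8.184%.
Total: 22.32% + 18% + 32.56% + 8.184% = 81.064%.
Rounded: 81.06%.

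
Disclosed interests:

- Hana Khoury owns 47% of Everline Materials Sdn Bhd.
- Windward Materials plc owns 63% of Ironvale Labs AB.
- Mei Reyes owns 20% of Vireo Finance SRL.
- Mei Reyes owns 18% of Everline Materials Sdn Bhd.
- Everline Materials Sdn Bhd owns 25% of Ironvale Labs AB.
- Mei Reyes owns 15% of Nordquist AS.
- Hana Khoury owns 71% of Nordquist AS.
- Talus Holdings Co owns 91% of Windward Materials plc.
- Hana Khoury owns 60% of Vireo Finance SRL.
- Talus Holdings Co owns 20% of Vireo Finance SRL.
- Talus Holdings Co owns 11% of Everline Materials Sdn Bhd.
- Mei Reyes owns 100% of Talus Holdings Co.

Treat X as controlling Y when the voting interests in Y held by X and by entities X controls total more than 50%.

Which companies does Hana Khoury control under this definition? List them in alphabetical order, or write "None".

Hana holds 71% of Nordquist, so Hana controls Nordquist.
Hana holds 60% of Vireo, so Hana controls Vireo.
No other company's threshold is met.

Nordquist AS, Vireo Finance SRL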